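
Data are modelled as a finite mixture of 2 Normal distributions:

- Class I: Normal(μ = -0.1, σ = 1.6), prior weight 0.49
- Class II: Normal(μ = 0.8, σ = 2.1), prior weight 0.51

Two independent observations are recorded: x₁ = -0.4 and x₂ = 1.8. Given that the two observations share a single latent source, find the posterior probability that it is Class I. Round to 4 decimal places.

0.5145

Apply Bayes' rule: the posterior for each component is proportional to its prior times its likelihood at x.
Since both observations come from the same component, the likelihood for component k is f_k(x₁)·f_k(x₂).
  p_I = [0.244994] × [0.123191] = 0.0301811
  p_II = [0.161356] × [0.16961] = 0.0273676
Weight by the priors:
  π_I·p_I = 0.49 × 0.0301811 = 0.0147887
  π_II·p_II = 0.51 × 0.0273676 = 0.0139575
Normaliser: 0.0147887 + 0.0139575 = 0.0287462
So the posterior for Class I is 0.0147887 / 0.0287462 ≈ 0.5145.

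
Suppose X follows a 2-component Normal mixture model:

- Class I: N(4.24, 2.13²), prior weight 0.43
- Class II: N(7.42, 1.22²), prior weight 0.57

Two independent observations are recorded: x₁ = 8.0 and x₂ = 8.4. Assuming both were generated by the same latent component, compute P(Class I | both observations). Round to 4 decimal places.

0.0118

The responsibility of component k is π_k f_k(x) divided by Σ_j π_j f_j(x).
Since both observations come from the same component, the likelihood for component k is f_k(x₁)·f_k(x₂).
  p_I = [0.0394339] × [0.0278126] = 0.00109676
  p_II = [0.29206] × [0.236829] = 0.0691682
Prior × likelihood for each component:
  π_I·p_I = 0.43 × 0.00109676 = 0.000471607
  π_II·p_II = 0.57 × 0.0691682 = 0.0394259
Sum: 0.000471607 + 0.0394259 = 0.0398975
P(Class I | x₁, x₂) = 0.000471607 / 0.0398975 ≈ 0.0118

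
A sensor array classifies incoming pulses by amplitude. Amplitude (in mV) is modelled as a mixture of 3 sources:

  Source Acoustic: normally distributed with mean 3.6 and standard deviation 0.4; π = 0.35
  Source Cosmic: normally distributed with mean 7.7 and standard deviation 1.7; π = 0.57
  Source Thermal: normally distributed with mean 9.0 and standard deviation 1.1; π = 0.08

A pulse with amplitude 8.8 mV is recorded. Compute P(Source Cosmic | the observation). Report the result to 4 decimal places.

0.7917

P(component k | x) = w_k·f_k(x) / marginal(x), where marginal(x) = Σ_j w_j·f_j(x).
Evaluate each component's likelihood at the observed value:
  p_Acoustic = (1/(0.4·√(2π)))·exp(−(8.8−3.6)²/(2·0.4²)) = 0.997356·exp(-84.50000) = 1.99971e-37
  p_Cosmic = (1/(1.7·√(2π)))·exp(−(8.8−7.7)²/(2·1.7²)) = 0.234672·exp(-0.20934) = 0.190346
  p_Thermal = (1/(1.1·√(2π)))·exp(−(8.8−9.0)²/(2·1.1²)) = 0.362675·exp(-0.01653) = 0.356729
Weight by the priors:
  w_Acoustic·p_Acoustic = 0.35 × 1.99971e-37 = 6.99897e-38
  w_Cosmic·p_Cosmic = 0.57 × 0.190346 = 0.108497
  w_Thermal·p_Thermal = 0.08 × 0.356729 = 0.0285384
Sum: 6.99897e-38 + 0.108497 + 0.0285384 = 0.137036
Responsibility of Source Cosmic: 0.108497 / 0.137036 ≈ 0.7917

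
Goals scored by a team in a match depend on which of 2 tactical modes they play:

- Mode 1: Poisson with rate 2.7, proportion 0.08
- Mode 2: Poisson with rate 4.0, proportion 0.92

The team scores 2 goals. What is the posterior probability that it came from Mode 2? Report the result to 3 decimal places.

0.873

The responsibility of component k is π_k f_k(x) divided by Σ_j π_j f_j(x).
Component likelihoods at x = 2 goals:
  f_1 = e^(−2.7)·2.7^2/2! = 0.244964
  f_2 = e^(−4.0)·4.0^2/2! = 0.146525
Weight by the priors:
  π_1·f_1 = 0.08 × 0.244964 = 0.0195971
  π_2·f_2 = 0.92 × 0.146525 = 0.134803
Marginal: 0.0195971 + 0.134803 = 0.1544
P(Mode 2 | data) ≈ 0.873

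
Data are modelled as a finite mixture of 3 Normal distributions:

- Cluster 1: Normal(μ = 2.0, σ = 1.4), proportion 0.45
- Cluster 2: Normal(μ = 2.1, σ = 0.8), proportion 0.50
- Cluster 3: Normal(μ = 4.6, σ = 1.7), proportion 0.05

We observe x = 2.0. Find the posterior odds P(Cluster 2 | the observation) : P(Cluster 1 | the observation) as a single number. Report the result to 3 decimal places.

1.929

Posterior odds = (π_i f_i(x)) / (π_j f_j(x)); the normalising sum cancels.
Evaluate each component's likelihood at the observed value:
  f_1 = (1/(1.4·√(2π)))·exp(−(2.0−2.0)²/(2·1.4²)) = 0.284959·exp(-0.00000) = 0.284959
  f_2 = (1/(0.8·√(2π)))·exp(−(2.0−2.1)²/(2·0.8²)) = 0.498678·exp(-0.00781) = 0.494797
  f_3 = (1/(1.7·√(2π)))·exp(−(2.0−4.6)²/(2·1.7²)) = 0.234672·exp(-1.16955) = 0.0728672
Posterior odds = (π_2·f_2) / (π_1·f_1) = (0.50·0.494797) / (0.45·0.284959) = 0.247399 / 0.128231 ≈ 1.929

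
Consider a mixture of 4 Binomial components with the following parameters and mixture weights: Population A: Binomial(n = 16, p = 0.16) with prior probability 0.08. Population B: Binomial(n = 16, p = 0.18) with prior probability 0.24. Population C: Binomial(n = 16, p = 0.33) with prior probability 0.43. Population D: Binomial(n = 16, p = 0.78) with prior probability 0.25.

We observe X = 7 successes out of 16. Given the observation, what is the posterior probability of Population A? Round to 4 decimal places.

Posterior ∝ prior × likelihood, so P(k | x) ∝ π_k f_k(x); normalise over all components.
Binomial probabilities:
  f_A = 0.0063941
  f_B = 0.0117397
  f_C = 0.132647
  f_D = 0.00242601
Weight by the priors:
  π_A·f_A = 0.08 × 0.0063941 = 0.000511528
  π_B·f_B = 0.24 × 0.0117397 = 0.00281754
  π_C·f_C = 0.43 × 0.132647 = 0.0570381
  π_D·f_D = 0.25 × 0.00242601 = 0.000606502
Denominator: 0.000511528 + 0.00281754 + 0.0570381 + 0.000606502 = 0.0609737
P(Population A | x) = 0.000511528 / 0.0609737 ≈ 0.0084

0.0084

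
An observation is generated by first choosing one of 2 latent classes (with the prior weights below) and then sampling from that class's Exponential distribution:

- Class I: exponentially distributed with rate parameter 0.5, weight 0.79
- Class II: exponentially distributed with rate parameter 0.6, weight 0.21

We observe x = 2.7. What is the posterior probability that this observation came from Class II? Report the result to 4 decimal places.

0.1958

Apply Bayes' rule: the posterior for each component is proportional to its prior times its likelihood at x.
Component likelihoods at x = 2.7:
  f_I = 0.12962
  f_II = 0.118739
Multiply by the mixture weights:
  π_I·f_I = 0.79 × 0.12962 = 0.1024
  π_II·f_II = 0.21 × 0.118739 = 0.0249352
Denominator: 0.1024 + 0.0249352 = 0.127335
Responsibility of Class II: 0.0249352 / 0.127335 ≈ 0.1958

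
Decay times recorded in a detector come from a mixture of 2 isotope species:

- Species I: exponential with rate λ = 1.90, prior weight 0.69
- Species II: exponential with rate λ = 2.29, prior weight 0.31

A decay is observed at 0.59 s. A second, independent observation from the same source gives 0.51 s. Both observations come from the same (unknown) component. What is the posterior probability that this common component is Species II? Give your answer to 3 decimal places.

Posterior ∝ prior × likelihood, so P(k | x) ∝ P(Z=k) f_k(x); normalise over all components.
Since both observations come from the same component, the likelihood for component k is f_k(x₁)·f_k(x₂).
  f_I = [1.90·e^(−1.90·0.59) = 1.90·e^(−1.1210) = 0.619312] × [0.720978] = 0.446511
  f_II = [2.29·e^(−2.29·0.59) = 2.29·e^(−1.3511) = 0.593008] × [0.712234] = 0.42236
Multiply by the mixture weights:
  P(Z=I)·f_I = 0.69 × 0.446511 = 0.308092
  P(Z=II)·f_II = 0.31 × 0.42236 = 0.130932
Marginal: 0.308092 + 0.130932 = 0.439024
P(Species II | data) ≈ 0.298

0.298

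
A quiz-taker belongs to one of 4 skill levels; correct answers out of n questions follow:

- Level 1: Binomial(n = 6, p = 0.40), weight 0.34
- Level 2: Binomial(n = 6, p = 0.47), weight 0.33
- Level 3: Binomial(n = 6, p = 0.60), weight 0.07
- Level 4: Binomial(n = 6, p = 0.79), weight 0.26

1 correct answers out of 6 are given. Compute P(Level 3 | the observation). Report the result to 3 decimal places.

0.024

P(component k | x) = π_k·f_k(x) / marginal(x), where marginal(x) = Σ_j π_j·f_j(x).
Component likelihoods at x = 1 correct answers out of 6:
  f_1 = C(6,1)·0.40^1·0.60^5 = 6·0.4·0.07776 = 0.186624
  f_2 = C(6,1)·0.47^1·0.53^5 = 6·0.47·0.0418195 = 0.117931
  f_3 = C(6,1)·0.60^1·0.40^5 = 6·0.6·0.01024 = 0.036864
  f_4 = C(6,1)·0.79^1·0.21^5 = 6·0.79·0.00040841 = 0.00193586
Prior × likelihood for each component:
  π_1·f_1 = 0.34 × 0.186624 = 0.0634522
  π_2·f_2 = 0.33 × 0.117931 = 0.0389173
  π_3·f_3 = 0.07 × 0.036864 = 0.00258048
  π_4·f_4 = 0.26 × 0.00193586 = 0.000503325
Denominator: 0.0634522 + 0.0389173 + 0.00258048 + 0.000503325 = 0.105453
So the posterior for Level 3 is 0.00258048 / 0.105453 ≈ 0.024.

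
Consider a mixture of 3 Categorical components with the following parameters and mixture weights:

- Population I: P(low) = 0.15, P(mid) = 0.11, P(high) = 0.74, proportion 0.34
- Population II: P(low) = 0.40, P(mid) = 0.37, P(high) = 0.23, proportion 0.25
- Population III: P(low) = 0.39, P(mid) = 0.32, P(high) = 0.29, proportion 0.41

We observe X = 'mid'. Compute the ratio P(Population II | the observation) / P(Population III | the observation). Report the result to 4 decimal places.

Posterior odds = (w_i f_i(x)) / (w_j f_j(x)); the normalising sum cancels.
Component likelihoods at x = 'mid':
  L_I = P(mid | comp) = 0.11
  L_II = P(mid | comp) = 0.37
  L_III = P(mid | comp) = 0.32
Odds = (0.25/0.41) × (0.37/0.32) = 0.609756 × 1.15625 ≈ 0.7050

0.7050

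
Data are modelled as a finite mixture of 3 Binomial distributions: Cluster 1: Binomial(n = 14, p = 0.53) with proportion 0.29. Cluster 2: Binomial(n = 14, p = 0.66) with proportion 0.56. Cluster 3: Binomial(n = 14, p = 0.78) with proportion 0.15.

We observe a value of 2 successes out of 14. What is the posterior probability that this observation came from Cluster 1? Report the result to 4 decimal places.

The responsibility of component k is π_k f_k(x) divided by Σ_j π_j f_j(x).
Evaluate each component's likelihood at the observed value:
  p_1 = 0.00297008
  p_2 = 9.45968e-05
  p_3 = 7.1171e-07
Multiply by the mixture weights:
  π_1·p_1 = 0.29 × 0.00297008 = 0.000861322
  π_2·p_2 = 0.56 × 9.45968e-05 = 5.29742e-05
  π_3·p_3 = 0.15 × 7.1171e-07 = 1.06756e-07
Marginal: 0.000861322 + 5.29742e-05 + 1.06756e-07 = 0.000914403
P(Cluster 1 | the observation) ≈ 0.9420

0.9420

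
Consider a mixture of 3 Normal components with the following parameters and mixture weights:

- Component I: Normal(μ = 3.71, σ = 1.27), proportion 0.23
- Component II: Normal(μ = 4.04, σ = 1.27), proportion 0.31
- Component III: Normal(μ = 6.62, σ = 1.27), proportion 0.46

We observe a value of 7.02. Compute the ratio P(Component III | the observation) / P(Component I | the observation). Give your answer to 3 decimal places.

Posterior odds = (P(Z=i) f_i(x)) / (P(Z=j) f_j(x)); the normalising sum cancels.
Component likelihoods at x = 7.02:
  L_I = (1/(1.27·√(2π)))·exp(−(7.02−3.71)²/(2·1.27²)) = 0.314128·exp(-3.39640) = 0.0105213
  L_II = (1/(1.27·√(2π)))·exp(−(7.02−4.04)²/(2·1.27²)) = 0.314128·exp(-2.75293) = 0.0200228
  L_III = (1/(1.27·√(2π)))·exp(−(7.02−6.62)²/(2·1.27²)) = 0.314128·exp(-0.04960) = 0.298927
0.137506 / 0.0024199 ≈ 56.823

56.823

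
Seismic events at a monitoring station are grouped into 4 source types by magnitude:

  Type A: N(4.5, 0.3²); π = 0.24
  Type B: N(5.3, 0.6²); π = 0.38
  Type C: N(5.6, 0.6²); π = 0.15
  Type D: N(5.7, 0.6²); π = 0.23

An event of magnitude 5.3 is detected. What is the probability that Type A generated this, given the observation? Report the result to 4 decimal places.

P(component k | x) = P(Z=k)·f_k(x) / marginal(x), where marginal(x) = Σ_j P(Z=j)·f_j(x).
Evaluate each component's likelihood at the observed value:
  f_A = (1/(0.3·√(2π)))·exp(−(5.3−4.5)²/(2·0.3²)) = 1.329808·exp(-3.55556) = 0.0379866
  f_B = (1/(0.6·√(2π)))·exp(−(5.3−5.3)²/(2·0.6²)) = 0.664904·exp(-0.00000) = 0.664904
  f_C = (1/(0.6·√(2π)))·exp(−(5.3−5.6)²/(2·0.6²)) = 0.664904·exp(-0.12500) = 0.586776
  f_D = (1/(0.6·√(2π)))·exp(−(5.3−5.7)²/(2·0.6²)) = 0.664904·exp(-0.22222) = 0.532413
Prior × likelihood for each component:
  P(Z=A)·f_A = 0.24 × 0.0379866 = 0.00911679
  P(Z=B)·f_B = 0.38 × 0.664904 = 0.252663
  P(Z=C)·f_C = 0.15 × 0.586776 = 0.0880163
  P(Z=D)·f_D = 0.23 × 0.532413 = 0.122455
Denominator: 0.00911679 + 0.252663 + 0.0880163 + 0.122455 = 0.472252
P(Type A | the observation) ≈ 0.0193

0.0193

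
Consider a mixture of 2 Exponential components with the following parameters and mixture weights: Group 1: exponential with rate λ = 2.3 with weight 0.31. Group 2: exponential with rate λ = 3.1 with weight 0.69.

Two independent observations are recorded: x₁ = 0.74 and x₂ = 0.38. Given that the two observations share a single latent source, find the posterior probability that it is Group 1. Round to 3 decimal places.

0.377

Posterior ∝ prior × likelihood, so P(k | x) ∝ P(Z=k) f_k(x); normalise over all components.
Since both observations come from the same component, the likelihood for component k is f_k(x₁)·f_k(x₂).
  L_1 = [0.419333] × [0.959742] = 0.402451
  L_2 = [0.312673] × [0.954471] = 0.298437
Prior × likelihood for each component:
  P(Z=1)·L_1 = 0.31 × 0.402451 = 0.12476
  P(Z=2)·L_2 = 0.69 × 0.298437 = 0.205922
Evidence: 0.12476 + 0.205922 = 0.330681
P(Group 1 | x) = 0.12476 / 0.330681 ≈ 0.377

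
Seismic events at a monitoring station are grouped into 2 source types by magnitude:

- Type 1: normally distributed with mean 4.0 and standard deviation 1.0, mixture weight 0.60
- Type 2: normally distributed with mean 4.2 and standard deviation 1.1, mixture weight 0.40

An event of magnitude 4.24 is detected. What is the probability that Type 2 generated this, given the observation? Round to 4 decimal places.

Posterior ∝ prior × likelihood, so P(k | x) ∝ π_k f_k(x); normalise over all components.
Normal densities:
  p_1 = 0.387617
  p_2 = 0.362435
Unnormalised posteriors:
  π_1·p_1 = 0.60 × 0.387617 = 0.23257
  π_2·p_2 = 0.40 × 0.362435 = 0.144974
Evidence: 0.23257 + 0.144974 = 0.377544
P(Type 2 | the observation) = 0.144974 / 0.377544 ≈ 0.3840

0.3840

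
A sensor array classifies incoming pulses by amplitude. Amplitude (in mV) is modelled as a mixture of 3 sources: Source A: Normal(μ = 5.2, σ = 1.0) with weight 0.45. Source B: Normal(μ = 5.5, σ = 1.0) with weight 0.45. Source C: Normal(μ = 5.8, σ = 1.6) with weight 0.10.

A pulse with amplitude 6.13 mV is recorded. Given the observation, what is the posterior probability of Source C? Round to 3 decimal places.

P(component k | x) = w_k·f_k(x) / marginal(x), where marginal(x) = Σ_j w_j·f_j(x).
Evaluate each component's likelihood at the observed value:
  L_A = 0.258881
  L_B = 0.327133
  L_C = 0.244092
Weight by the priors:
  w_A·L_A = 0.45 × 0.258881 = 0.116496
  w_B·L_B = 0.45 × 0.327133 = 0.14721
  w_C·L_C = 0.10 × 0.244092 = 0.0244092
Normaliser: 0.116496 + 0.14721 + 0.0244092 = 0.288115
So the posterior for Source C is 0.0244092 / 0.288115 ≈ 0.085.

0.085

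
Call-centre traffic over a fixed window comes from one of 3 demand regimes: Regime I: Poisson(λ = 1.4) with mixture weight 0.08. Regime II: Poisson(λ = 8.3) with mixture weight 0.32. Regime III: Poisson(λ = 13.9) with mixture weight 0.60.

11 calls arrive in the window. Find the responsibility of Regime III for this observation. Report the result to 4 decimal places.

0.6683

P(component k | x) = w_k·f_k(x) / marginal(x), where marginal(x) = Σ_j w_j·f_j(x).
Poisson probabilities:
  p_I = 2.50173e-07
  p_II = 0.0801787
  p_III = 0.0861616
Prior × likelihood for each component:
  w_I·p_I = 0.08 × 2.50173e-07 = 2.00138e-08
  w_II·p_II = 0.32 × 0.0801787 = 0.0256572
  w_III·p_III = 0.60 × 0.0861616 = 0.051697
Normaliser: 2.00138e-08 + 0.0256572 + 0.051697 = 0.0773542
P(Regime III | the observation) = 0.051697 / 0.0773542 ≈ 0.6683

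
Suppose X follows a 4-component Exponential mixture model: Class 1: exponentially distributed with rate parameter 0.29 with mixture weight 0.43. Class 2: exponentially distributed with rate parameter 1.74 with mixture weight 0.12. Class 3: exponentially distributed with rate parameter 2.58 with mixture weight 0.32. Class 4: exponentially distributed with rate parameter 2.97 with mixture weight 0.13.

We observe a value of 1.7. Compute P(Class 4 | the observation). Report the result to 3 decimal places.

0.025

By Bayes' theorem, P(k | x) = w_k f_k(x) / Σ_j w_j f_j(x).
Exponential densities:
  p_1 = 0.29·e^(−0.29·1.7) = 0.29·e^(−0.4930) = 0.177129
  p_2 = 1.74·e^(−1.74·1.7) = 1.74·e^(−2.9580) = 0.0903454
  p_3 = 2.58·e^(−2.58·1.7) = 2.58·e^(−4.3860) = 0.0321221
  p_4 = 2.97·e^(−2.97·1.7) = 2.97·e^(−5.0490) = 0.0190548
Weight by the priors:
  w_1·p_1 = 0.43 × 0.177129 = 0.0761657
  w_2·p_2 = 0.12 × 0.0903454 = 0.0108415
  w_3·p_3 = 0.32 × 0.0321221 = 0.0102791
  w_4·p_4 = 0.13 × 0.0190548 = 0.00247712
Evidence: 0.0761657 + 0.0108415 + 0.0102791 + 0.00247712 = 0.0997633
P(Class 4 | the observation) = 0.00247712 / 0.0997633 ≈ 0.025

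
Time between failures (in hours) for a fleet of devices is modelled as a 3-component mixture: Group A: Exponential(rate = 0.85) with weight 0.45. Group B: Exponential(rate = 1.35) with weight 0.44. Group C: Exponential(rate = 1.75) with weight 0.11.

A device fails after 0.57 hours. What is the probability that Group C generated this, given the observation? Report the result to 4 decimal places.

0.1220

The responsibility of component k is π_k f_k(x) divided by Σ_j π_j f_j(x).
Evaluate each component's likelihood at the observed value:
  p_A = 0.523604
  p_B = 0.62538
  p_C = 0.645401
Weight by the priors:
  π_A·p_A = 0.45 × 0.523604 = 0.235622
  π_B·p_B = 0.44 × 0.62538 = 0.275167
  π_C·p_C = 0.11 × 0.645401 = 0.0709941
Evidence: 0.235622 + 0.275167 + 0.0709941 = 0.581783
P(Group C | 0.57 hours) = 0.0709941 / 0.581783 ≈ 0.1220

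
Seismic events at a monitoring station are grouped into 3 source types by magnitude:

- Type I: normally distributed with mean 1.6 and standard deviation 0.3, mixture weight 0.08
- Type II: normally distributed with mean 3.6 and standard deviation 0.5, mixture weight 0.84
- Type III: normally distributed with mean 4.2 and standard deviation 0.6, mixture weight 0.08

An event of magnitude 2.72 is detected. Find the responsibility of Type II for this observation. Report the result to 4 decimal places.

0.9818

The responsibility of component k is w_k f_k(x) divided by Σ_j w_j f_j(x).
Evaluate each component's likelihood at the observed value:
  p_I = 0.00125095
  p_II = 0.169553
  p_III = 0.031735
Prior × likelihood for each component:
  w_I·p_I = 0.08 × 0.00125095 = 0.000100076
  w_II·p_II = 0.84 × 0.169553 = 0.142424
  w_III·p_III = 0.08 × 0.031735 = 0.0025388
Sum: 0.000100076 + 0.142424 + 0.0025388 = 0.145063
So the posterior for Type II is 0.142424 / 0.145063 ≈ 0.9818.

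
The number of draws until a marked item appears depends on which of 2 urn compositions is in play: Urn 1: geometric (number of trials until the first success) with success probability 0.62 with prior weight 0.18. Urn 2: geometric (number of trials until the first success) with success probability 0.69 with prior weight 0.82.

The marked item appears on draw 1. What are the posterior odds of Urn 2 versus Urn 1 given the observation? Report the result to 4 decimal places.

5.0699

Only the two components matter; the odds are (π_i f_i(x)) / (π_j f_j(x)).
Evaluate each component's likelihood at the observed value:
  p_1 = 0.62·(1−0.62)^0 = 0.62·1 = 0.62
  p_2 = 0.69·(1−0.69)^0 = 0.69·1 = 0.69
0.5658 / 0.1116 ≈ 5.0699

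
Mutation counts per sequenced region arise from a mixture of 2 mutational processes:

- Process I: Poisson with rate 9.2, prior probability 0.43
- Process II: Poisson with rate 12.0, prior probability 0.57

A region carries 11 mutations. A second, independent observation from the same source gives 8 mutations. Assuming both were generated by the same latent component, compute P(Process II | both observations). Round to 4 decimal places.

The responsibility of component k is w_k f_k(x) divided by Σ_j w_j f_j(x).
Since both observations come from the same component, the likelihood for component k is f_k(x₁)·f_k(x₂).
  L_I = [e^(−9.2)·9.2^11/11! = 0.101158] × [0.128609] = 0.0130099
  L_II = [e^(−12.0)·12.0^11/11! = 0.114368] × [0.0655233] = 0.00749376
Multiply by the mixture weights:
  w_I·L_I = 0.43 × 0.0130099 = 0.00559426
  w_II·L_II = 0.57 × 0.00749376 = 0.00427144
Denominator: 0.00559426 + 0.00427144 = 0.0098657
P(Process II | x₁,x₂) = 0.00427144 / 0.0098657 ≈ 0.4330

0.4330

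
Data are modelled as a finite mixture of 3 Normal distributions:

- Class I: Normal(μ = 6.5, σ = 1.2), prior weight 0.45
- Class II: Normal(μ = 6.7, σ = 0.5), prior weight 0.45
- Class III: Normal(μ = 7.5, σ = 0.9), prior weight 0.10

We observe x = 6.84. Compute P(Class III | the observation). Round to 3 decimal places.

Apply Bayes' rule: the posterior for each component is proportional to its prior times its likelihood at x.
Normal densities:
  L_I = 0.319372
  L_II = 0.767213
  L_III = 0.338759
Multiply by the mixture weights:
  w_I·L_I = 0.45 × 0.319372 = 0.143717
  w_II·L_II = 0.45 × 0.767213 = 0.345246
  w_III·L_III = 0.10 × 0.338759 = 0.0338759
Evidence: 0.143717 + 0.345246 + 0.0338759 = 0.522839
So the posterior for Class III is 0.0338759 / 0.522839 ≈ 0.065.

0.065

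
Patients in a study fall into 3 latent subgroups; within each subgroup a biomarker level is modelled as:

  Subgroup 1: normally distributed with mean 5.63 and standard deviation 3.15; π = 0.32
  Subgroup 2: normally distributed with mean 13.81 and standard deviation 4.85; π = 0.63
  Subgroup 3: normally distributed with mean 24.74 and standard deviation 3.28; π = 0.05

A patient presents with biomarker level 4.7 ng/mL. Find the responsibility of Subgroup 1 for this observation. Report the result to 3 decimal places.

0.814

Posterior ∝ prior × likelihood, so P(k | x) ∝ w_k f_k(x); normalise over all components.
Evaluate each component's likelihood at the observed value:
  L_1 = (1/(3.15·√(2π)))·exp(−(4.7−5.63)²/(2·3.15²)) = 0.126648·exp(-0.04358) = 0.121247
  L_2 = (1/(4.85·√(2π)))·exp(−(4.7−13.81)²/(2·4.85²)) = 0.082256·exp(-1.76410) = 0.0140938
  L_3 = (1/(3.28·√(2π)))·exp(−(4.7−24.74)²/(2·3.28²)) = 0.121629·exp(-18.66456) = 9.53061e-10
Multiply by the mixture weights:
  w_1·L_1 = 0.32 × 0.121247 = 0.0387991
  w_2·L_2 = 0.63 × 0.0140938 = 0.00887912
  w_3·L_3 = 0.05 × 9.53061e-10 = 4.76531e-11
Denominator: 0.0387991 + 0.00887912 + 4.76531e-11 = 0.0476782
P(Subgroup 1 | the observation) = 0.0387991 / 0.0476782 ≈ 0.814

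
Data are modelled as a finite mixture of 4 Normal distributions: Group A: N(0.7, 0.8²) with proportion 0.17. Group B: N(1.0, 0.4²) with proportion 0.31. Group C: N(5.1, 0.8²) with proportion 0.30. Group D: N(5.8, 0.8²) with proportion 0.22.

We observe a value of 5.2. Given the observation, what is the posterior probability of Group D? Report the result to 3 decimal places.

Apply Bayes' rule: the posterior for each component is proportional to its prior times its likelihood at x.
Component likelihoods at x = 5.2:
  f_A = 6.71654e-08
  f_B = 1.14384e-24
  f_C = 0.494797
  f_D = 0.376422
Unnormalised posteriors:
  π_A·f_A = 0.17 × 6.71654e-08 = 1.14181e-08
  π_B·f_B = 0.31 × 1.14384e-24 = 3.54592e-25
  π_C·f_C = 0.30 × 0.494797 = 0.148439
  π_D·f_D = 0.22 × 0.376422 = 0.0828128
Normaliser: 1.14181e-08 + 3.54592e-25 + 0.148439 + 0.0828128 = 0.231252
P(Group D | data) = 0.0828128 / 0.231252 ≈ 0.358

0.358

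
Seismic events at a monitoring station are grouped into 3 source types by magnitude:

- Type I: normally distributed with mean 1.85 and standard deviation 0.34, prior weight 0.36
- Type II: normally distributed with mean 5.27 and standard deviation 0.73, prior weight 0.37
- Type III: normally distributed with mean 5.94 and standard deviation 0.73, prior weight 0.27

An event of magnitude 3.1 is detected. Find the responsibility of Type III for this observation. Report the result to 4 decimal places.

0.0254

P(component k | x) = w_k·f_k(x) / marginal(x), where marginal(x) = Σ_j w_j·f_j(x).
Evaluate each component's likelihood at the observed value:
  p_I = (1/(0.34·√(2π)))·exp(−(3.1−1.85)²/(2·0.34²)) = 1.173360·exp(-6.75822) = 0.00136262
  p_II = (1/(0.73·√(2π)))·exp(−(3.1−5.27)²/(2·0.73²)) = 0.546496·exp(-4.41818) = 0.00658862
  p_III = (1/(0.73·√(2π)))·exp(−(3.1−5.94)²/(2·0.73²)) = 0.546496·exp(-7.56765) = 0.000282487
Unnormalised posteriors:
  w_I·p_I = 0.36 × 0.00136262 = 0.000490543
  w_II·p_II = 0.37 × 0.00658862 = 0.00243779
  w_III·p_III = 0.27 × 0.000282487 = 7.62716e-05
Sum: 0.000490543 + 0.00243779 + 7.62716e-05 = 0.0030046
P(Type III | the observation) ≈ 0.0254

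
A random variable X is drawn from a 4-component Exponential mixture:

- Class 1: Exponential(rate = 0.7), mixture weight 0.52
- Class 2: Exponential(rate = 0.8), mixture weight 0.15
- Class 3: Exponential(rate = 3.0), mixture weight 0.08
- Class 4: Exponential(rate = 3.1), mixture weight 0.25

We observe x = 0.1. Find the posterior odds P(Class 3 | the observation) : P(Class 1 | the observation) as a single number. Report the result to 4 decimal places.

0.5239

Since P(k|x) ∝ π_k f_k(x), the posterior odds are π_i f_i(x) / (π_j f_j(x)).
Exponential densities:
  L_1 = 0.7·e^(−0.7·0.1) = 0.7·e^(−0.0700) = 0.652676
  L_2 = 0.8·e^(−0.8·0.1) = 0.8·e^(−0.0800) = 0.738493
  L_3 = 3.0·e^(−3.0·0.1) = 3.0·e^(−0.3000) = 2.22245
  L_4 = 3.1·e^(−3.1·0.1) = 3.1·e^(−0.3100) = 2.27369
Posterior odds = (π_3·L_3) / (π_1·L_1) = (0.08·2.22245) / (0.52·0.652676) = 0.177796 / 0.339391 ≈ 0.5239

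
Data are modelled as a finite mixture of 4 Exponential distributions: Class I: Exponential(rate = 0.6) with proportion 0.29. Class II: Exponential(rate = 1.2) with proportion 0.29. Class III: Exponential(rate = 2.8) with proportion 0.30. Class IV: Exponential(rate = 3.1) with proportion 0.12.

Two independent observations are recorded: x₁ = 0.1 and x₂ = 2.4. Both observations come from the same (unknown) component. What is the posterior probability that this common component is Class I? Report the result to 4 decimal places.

0.4985

Posterior ∝ prior × likelihood, so P(k | x) ∝ w_k f_k(x); normalise over all components.
Since both observations come from the same component, the likelihood for component k is f_k(x₁)·f_k(x₂).
  L_I = [0.6·e^(−0.6·0.1) = 0.6·e^(−0.0600) = 0.565059] × [0.142157] = 0.0803269
  L_II = [1.2·e^(−1.2·0.1) = 1.2·e^(−0.1200) = 1.0643] × [0.0673617] = 0.0716934
  L_III = [2.8·e^(−2.8·0.1) = 2.8·e^(−0.2800) = 2.11619] × [0.00337831] = 0.00714915
  L_IV = [3.1·e^(−3.1·0.1) = 3.1·e^(−0.3100) = 2.27369] × [0.00182058] = 0.00413944
Weight by the priors:
  w_I·L_I = 0.29 × 0.0803269 = 0.0232948
  w_II·L_II = 0.29 × 0.0716934 = 0.0207911
  w_III·L_III = 0.30 × 0.00714915 = 0.00214475
  w_IV·L_IV = 0.12 × 0.00413944 = 0.000496732
Denominator: 0.0232948 + 0.0207911 + 0.00214475 + 0.000496732 = 0.0467273
P(Class I | x) ≈ 0.4985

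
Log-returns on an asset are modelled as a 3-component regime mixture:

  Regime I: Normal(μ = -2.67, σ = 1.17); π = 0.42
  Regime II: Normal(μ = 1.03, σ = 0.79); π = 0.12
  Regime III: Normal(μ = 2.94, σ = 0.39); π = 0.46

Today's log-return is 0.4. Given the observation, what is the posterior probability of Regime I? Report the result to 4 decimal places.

0.0941

By Bayes' theorem, P(k | x) = P(Z=k) f_k(x) / Σ_j P(Z=j) f_j(x).
Evaluate each component's likelihood at the observed value:
  p_I = (1/(1.17·√(2π)))·exp(−(0.4−-2.67)²/(2·1.17²)) = 0.340976·exp(-3.44251) = 0.0109059
  p_II = (1/(0.79·√(2π)))·exp(−(0.4−1.03)²/(2·0.79²)) = 0.504990·exp(-0.31798) = 0.36744
  p_III = (1/(0.39·√(2π)))·exp(−(0.4−2.94)²/(2·0.39²)) = 1.022929·exp(-21.20842) = 6.2972e-10
Multiply by the mixture weights:
  P(Z=I)·p_I = 0.42 × 0.0109059 = 0.00458048
  P(Z=II)·p_II = 0.12 × 0.36744 = 0.0440929
  P(Z=III)·p_III = 0.46 × 6.2972e-10 = 2.89671e-10
Evidence: 0.00458048 + 0.0440929 + 2.89671e-10 = 0.0486733
P(Regime I | 0.4) = 0.00458048 / 0.0486733 ≈ 0.0941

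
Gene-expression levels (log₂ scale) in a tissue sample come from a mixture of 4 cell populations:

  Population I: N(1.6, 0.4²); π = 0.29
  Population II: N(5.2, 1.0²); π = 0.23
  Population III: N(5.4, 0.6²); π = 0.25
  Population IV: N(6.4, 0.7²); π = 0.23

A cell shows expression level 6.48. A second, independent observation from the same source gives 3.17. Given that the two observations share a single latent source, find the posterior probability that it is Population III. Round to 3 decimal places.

Apply Bayes' rule: the posterior for each component is proportional to its prior times its likelihood at x.
Since both observations come from the same component, the likelihood for component k is f_k(x₁)·f_k(x₂).
  f_I = [(1/(0.4·√(2π)))·exp(−(6.48−1.6)²/(2·0.4²)) = 0.997356·exp(-74.42000) = 4.7715e-33] × [0.000450361] = 2.1489e-36
  f_II = [(1/(1.0·√(2π)))·exp(−(6.48−5.2)²/(2·1.0²)) = 0.398942·exp(-0.81920) = 0.175847] × [0.0508239] = 0.00893725
  f_III = [(1/(0.6·√(2π)))·exp(−(6.48−5.4)²/(2·0.6²)) = 0.664904·exp(-1.62000) = 0.131584] × [0.000665536] = 8.75736e-05
  f_IV = [(1/(0.7·√(2π)))·exp(−(6.48−6.4)²/(2·0.7²)) = 0.569918·exp(-0.00653) = 0.566208] × [1.35642e-05] = 7.68013e-06
Multiply by the mixture weights:
  π_I·f_I = 0.29 × 2.1489e-36 = 6.2318e-37
  π_II·f_II = 0.23 × 0.00893725 = 0.00205557
  π_III·f_III = 0.25 × 8.75736e-05 = 2.18934e-05
  π_IV·f_IV = 0.23 × 7.68013e-06 = 1.76643e-06
Denominator: 6.2318e-37 + 0.00205557 + 2.18934e-05 + 1.76643e-06 = 0.00207923
P(Population III | x₁,x₂) = 2.18934e-05 / 0.00207923 ≈ 0.011

0.011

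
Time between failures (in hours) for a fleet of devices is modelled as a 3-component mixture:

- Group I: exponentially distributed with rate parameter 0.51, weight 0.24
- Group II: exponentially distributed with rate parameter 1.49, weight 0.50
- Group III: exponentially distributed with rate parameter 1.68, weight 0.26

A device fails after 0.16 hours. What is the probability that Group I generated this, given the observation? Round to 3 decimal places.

0.109

Posterior ∝ prior × likelihood, so P(k | x) ∝ P(Z=k) f_k(x); normalise over all components.
Exponential densities:
  p_I = 0.470037
  p_II = 1.17395
  p_III = 1.28402
Unnormalised posteriors:
  P(Z=I)·p_I = 0.24 × 0.470037 = 0.112809
  P(Z=II)·p_II = 0.50 × 1.17395 = 0.586976
  P(Z=III)·p_III = 0.26 × 1.28402 = 0.333845
Marginal: 0.112809 + 0.586976 + 0.333845 = 1.03363
P(Group I | 0.16 hours) = 0.112809 / 1.03363 ≈ 0.109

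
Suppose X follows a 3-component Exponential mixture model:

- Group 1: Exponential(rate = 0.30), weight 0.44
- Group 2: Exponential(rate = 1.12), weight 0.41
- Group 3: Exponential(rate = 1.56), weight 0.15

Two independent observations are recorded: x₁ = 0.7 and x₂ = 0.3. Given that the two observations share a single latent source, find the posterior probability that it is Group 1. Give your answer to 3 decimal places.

Apply Bayes' rule: the posterior for each component is proportional to its prior times its likelihood at x.
Since both observations come from the same component, the likelihood for component k is f_k(x₁)·f_k(x₂).
  f_1 = [0.30·e^(−0.30·0.7) = 0.30·e^(−0.2100) = 0.243175] × [0.274179] = 0.0666736
  f_2 = [1.12·e^(−1.12·0.7) = 1.12·e^(−0.7840) = 0.511365] × [0.800378] = 0.409285
  f_3 = [1.56·e^(−1.56·0.7) = 1.56·e^(−1.0920) = 0.52345] × [0.976955] = 0.511387
Weight by the priors:
  w_1·f_1 = 0.44 × 0.0666736 = 0.0293364
  w_2·f_2 = 0.41 × 0.409285 = 0.167807
  w_3·f_3 = 0.15 × 0.511387 = 0.0767081
Denominator: 0.0293364 + 0.167807 + 0.0767081 = 0.273851
So the posterior for Group 1 is 0.0293364 / 0.273851 ≈ 0.107.

0.107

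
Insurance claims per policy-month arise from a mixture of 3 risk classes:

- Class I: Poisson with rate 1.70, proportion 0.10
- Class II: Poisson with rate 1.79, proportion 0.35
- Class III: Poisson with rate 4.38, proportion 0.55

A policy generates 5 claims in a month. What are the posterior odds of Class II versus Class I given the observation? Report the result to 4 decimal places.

The posterior odds equal the prior odds times the likelihood ratio: (π_i/π_j)·(f_i(x)/f_j(x)).
Poisson probabilities:
  L_I = e^(−1.70)·1.70^5/5! = 0.0216154
  L_II = e^(−1.79)·1.79^5/5! = 0.025568
  L_III = e^(−4.38)·4.38^5/5! = 0.168259
Posterior odds = (π_II·L_II) / (π_I·L_I) = (0.35·0.025568) / (0.10·0.0216154) = 0.0089488 / 0.00216154 ≈ 4.1400

4.1400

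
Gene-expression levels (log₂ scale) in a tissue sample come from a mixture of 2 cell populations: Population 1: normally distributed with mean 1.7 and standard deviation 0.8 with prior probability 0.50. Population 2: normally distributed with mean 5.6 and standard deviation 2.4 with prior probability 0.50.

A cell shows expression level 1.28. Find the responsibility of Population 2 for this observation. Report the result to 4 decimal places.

By Bayes' theorem, P(k | x) = π_k f_k(x) / Σ_j π_j f_j(x).
Normal densities:
  p_1 = (1/(0.8·√(2π)))·exp(−(1.28−1.7)²/(2·0.8²)) = 0.498678·exp(-0.13781) = 0.434479
  p_2 = (1/(2.4·√(2π)))·exp(−(1.28−5.6)²/(2·2.4²)) = 0.166226·exp(-1.62000) = 0.0328959
Prior × likelihood for each component:
  π_1·p_1 = 0.50 × 0.434479 = 0.21724
  π_2·p_2 = 0.50 × 0.0328959 = 0.0164479
Normaliser: 0.21724 + 0.0164479 = 0.233687
P(Population 2 | data) ≈ 0.0704

0.0704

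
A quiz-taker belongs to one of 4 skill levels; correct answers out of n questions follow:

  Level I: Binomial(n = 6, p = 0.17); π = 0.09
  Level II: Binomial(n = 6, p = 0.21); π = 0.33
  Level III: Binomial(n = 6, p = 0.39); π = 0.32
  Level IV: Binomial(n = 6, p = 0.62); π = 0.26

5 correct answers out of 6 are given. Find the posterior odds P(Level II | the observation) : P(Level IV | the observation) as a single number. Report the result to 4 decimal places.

0.0118

Since P(k|x) ∝ P(Z=k) f_k(x), the posterior odds are P(Z=i) f_i(x) / (P(Z=j) f_j(x)).
Component likelihoods at x = 5 correct answers out of 6:
  p_I = 0.000707089
  p_II = 0.00193586
  p_III = 0.0330221
  p_IV = 0.208878
Posterior odds = (P(Z=II)·p_II) / (P(Z=IV)·p_IV) = (0.33·0.00193586) / (0.26·0.208878) = 0.000638835 / 0.0543084 ≈ 0.0118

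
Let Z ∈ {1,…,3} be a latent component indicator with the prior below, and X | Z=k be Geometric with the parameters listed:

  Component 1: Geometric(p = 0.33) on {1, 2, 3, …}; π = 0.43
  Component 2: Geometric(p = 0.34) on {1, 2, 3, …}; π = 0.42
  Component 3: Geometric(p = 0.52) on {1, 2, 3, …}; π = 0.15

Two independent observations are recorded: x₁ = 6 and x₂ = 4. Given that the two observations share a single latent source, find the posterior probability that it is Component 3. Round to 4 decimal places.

0.0304

The responsibility of component k is π_k f_k(x) divided by Σ_j π_j f_j(x).
Since both observations come from the same component, the likelihood for component k is f_k(x₁)·f_k(x₂).
  p_1 = [0.33·(1−0.33)^5 = 0.33·0.135013 = 0.0445541] × [0.0992518] = 0.00442208
  p_2 = [0.34·(1−0.34)^5 = 0.34·0.125233 = 0.0425793] × [0.0977486] = 0.00416207
  p_3 = [0.52·(1−0.52)^5 = 0.52·0.0254804 = 0.0132498] × [0.0575078] = 0.000761968
Prior × likelihood for each component:
  π_1·p_1 = 0.43 × 0.00442208 = 0.00190149
  π_2·p_2 = 0.42 × 0.00416207 = 0.00174807
  π_3·p_3 = 0.15 × 0.000761968 = 0.000114295
Sum: 0.00190149 + 0.00174807 + 0.000114295 = 0.00376386
So the posterior for Component 3 is 0.000114295 / 0.00376386 ≈ 0.0304.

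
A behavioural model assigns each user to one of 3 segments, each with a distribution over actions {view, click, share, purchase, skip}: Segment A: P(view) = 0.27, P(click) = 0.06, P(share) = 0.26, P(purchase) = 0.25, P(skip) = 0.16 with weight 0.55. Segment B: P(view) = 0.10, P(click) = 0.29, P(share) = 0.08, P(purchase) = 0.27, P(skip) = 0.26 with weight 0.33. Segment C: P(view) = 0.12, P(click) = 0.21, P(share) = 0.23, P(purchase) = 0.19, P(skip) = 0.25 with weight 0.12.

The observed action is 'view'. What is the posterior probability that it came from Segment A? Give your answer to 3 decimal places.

0.758

By Bayes' theorem, P(k | x) = P(Z=k) f_k(x) / Σ_j P(Z=j) f_j(x).
Categorical probabilities:
  L_A = P(view | comp) = 0.27
  L_B = P(view | comp) = 0.10
  L_C = P(view | comp) = 0.12
Unnormalised posteriors:
  P(Z=A)·L_A = 0.55 × 0.27 = 0.1485
  P(Z=B)·L_B = 0.33 × 0.1 = 0.033
  P(Z=C)·L_C = 0.12 × 0.12 = 0.0144
Sum: 0.1485 + 0.033 + 0.0144 = 0.1959
So the posterior for Segment A is 0.1485 / 0.1959 ≈ 0.758.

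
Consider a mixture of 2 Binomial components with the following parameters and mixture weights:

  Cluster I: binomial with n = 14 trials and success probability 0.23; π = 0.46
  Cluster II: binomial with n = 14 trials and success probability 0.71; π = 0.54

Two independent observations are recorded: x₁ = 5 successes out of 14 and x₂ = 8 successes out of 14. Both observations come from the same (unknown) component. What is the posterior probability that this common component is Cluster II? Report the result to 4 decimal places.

0.5414

By Bayes' theorem, P(k | x) = P(Z=k) f_k(x) / Σ_j P(Z=j) f_j(x).
Since both observations come from the same component, the likelihood for component k is f_k(x₁)·f_k(x₂).
  p_I = [0.122608] × [0.00490143] = 0.000600955
  p_II = [0.00524008] × [0.115348] = 0.000604433
Multiply by the mixture weights:
  P(Z=I)·p_I = 0.46 × 0.000600955 = 0.000276439
  P(Z=II)·p_II = 0.54 × 0.000604433 = 0.000326394
Normaliser: 0.000276439 + 0.000326394 = 0.000602833
P(Cluster II | x₁,x₂) ≈ 0.5414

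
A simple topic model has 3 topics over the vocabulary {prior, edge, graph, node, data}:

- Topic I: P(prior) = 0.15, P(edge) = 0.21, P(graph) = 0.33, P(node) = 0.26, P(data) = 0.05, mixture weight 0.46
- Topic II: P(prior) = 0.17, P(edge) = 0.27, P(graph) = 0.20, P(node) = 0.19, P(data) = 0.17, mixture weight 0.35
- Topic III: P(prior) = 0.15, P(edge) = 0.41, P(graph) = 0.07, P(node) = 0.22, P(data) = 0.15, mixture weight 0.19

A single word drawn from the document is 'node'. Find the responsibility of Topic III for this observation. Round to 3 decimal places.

Apply Bayes' rule: the posterior for each component is proportional to its prior times its likelihood at x.
Evaluate each component's likelihood at the observed value:
  f_I = 0.26
  f_II = 0.19
  f_III = 0.22
Prior × likelihood for each component:
  π_I·f_I = 0.46 × 0.26 = 0.1196
  π_II·f_II = 0.35 × 0.19 = 0.0665
  π_III·f_III = 0.19 × 0.22 = 0.0418
Sum: 0.1196 + 0.0665 + 0.0418 = 0.2279
Responsibility of Topic III: 0.0418 / 0.2279 ≈ 0.183

0.183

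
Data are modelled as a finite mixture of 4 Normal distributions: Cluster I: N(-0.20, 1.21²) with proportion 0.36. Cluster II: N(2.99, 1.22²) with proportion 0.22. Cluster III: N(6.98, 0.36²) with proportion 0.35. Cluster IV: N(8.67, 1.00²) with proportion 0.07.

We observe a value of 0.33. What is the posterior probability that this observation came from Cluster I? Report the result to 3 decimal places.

0.942

By Bayes' theorem, P(k | x) = π_k f_k(x) / Σ_j π_j f_j(x).
Normal densities:
  L_I = (1/(1.21·√(2π)))·exp(−(0.33−-0.20)²/(2·1.21²)) = 0.329704·exp(-0.09593) = 0.299546
  L_II = (1/(1.22·√(2π)))·exp(−(0.33−2.99)²/(2·1.22²)) = 0.327002·exp(-2.37691) = 0.0303577
  L_III = (1/(0.36·√(2π)))·exp(−(0.33−6.98)²/(2·0.36²)) = 1.108173·exp(-170.61150) = 8.89152e-75
  L_IV = (1/(1.00·√(2π)))·exp(−(0.33−8.67)²/(2·1.00²)) = 0.398942·exp(-34.77780) = 3.14126e-16
Unnormalised posteriors:
  π_I·L_I = 0.36 × 0.299546 = 0.107836
  π_II·L_II = 0.22 × 0.0303577 = 0.0066787
  π_III·L_III = 0.35 × 8.89152e-75 = 3.11203e-75
  π_IV·L_IV = 0.07 × 3.14126e-16 = 2.19888e-17
Normaliser: 0.107836 + 0.0066787 + 3.11203e-75 + 2.19888e-17 = 0.114515
Responsibility of Cluster I: 0.107836 / 0.114515 ≈ 0.942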